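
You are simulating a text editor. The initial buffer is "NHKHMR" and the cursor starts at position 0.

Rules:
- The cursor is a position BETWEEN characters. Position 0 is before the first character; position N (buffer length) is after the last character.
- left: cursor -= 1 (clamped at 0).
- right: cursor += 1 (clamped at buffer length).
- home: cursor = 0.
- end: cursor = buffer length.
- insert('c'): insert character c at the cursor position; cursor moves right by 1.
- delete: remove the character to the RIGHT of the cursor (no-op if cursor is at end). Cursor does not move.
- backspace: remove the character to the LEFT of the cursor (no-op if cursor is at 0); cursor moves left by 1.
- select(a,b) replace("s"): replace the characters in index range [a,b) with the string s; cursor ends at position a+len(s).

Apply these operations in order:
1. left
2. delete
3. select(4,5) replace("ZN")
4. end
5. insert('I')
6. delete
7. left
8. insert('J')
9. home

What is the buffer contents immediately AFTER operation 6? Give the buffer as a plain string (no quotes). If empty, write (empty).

After op 1 (left): buf='NHKHMR' cursor=0
After op 2 (delete): buf='HKHMR' cursor=0
After op 3 (select(4,5) replace("ZN")): buf='HKHMZN' cursor=6
After op 4 (end): buf='HKHMZN' cursor=6
After op 5 (insert('I')): buf='HKHMZNI' cursor=7
After op 6 (delete): buf='HKHMZNI' cursor=7

Answer: HKHMZNI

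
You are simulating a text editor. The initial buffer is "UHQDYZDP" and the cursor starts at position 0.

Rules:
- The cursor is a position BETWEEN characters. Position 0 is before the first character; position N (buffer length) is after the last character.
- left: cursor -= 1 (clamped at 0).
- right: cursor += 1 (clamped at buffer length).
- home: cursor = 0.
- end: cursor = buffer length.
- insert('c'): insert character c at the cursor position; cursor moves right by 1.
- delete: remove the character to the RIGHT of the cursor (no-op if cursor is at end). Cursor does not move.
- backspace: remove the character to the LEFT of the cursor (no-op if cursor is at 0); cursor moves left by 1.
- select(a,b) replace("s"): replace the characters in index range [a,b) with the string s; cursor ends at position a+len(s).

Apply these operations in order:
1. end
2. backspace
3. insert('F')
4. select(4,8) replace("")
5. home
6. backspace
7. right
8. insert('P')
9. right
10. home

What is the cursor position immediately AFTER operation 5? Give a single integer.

After op 1 (end): buf='UHQDYZDP' cursor=8
After op 2 (backspace): buf='UHQDYZD' cursor=7
After op 3 (insert('F')): buf='UHQDYZDF' cursor=8
After op 4 (select(4,8) replace("")): buf='UHQD' cursor=4
After op 5 (home): buf='UHQD' cursor=0

Answer: 0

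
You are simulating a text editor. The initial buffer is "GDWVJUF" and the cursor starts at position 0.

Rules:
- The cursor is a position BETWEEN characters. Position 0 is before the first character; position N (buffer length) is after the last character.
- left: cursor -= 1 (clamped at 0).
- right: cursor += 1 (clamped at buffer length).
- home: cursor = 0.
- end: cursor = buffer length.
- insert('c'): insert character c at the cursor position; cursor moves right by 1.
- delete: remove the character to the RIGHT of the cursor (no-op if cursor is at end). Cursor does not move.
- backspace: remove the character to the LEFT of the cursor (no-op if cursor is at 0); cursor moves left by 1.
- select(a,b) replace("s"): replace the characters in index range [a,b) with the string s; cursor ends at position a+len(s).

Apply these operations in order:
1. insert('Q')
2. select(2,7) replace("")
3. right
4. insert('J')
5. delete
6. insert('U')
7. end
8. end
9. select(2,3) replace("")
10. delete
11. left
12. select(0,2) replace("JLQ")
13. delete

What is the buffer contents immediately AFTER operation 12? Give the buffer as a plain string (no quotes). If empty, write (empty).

Answer: JLQU

Derivation:
After op 1 (insert('Q')): buf='QGDWVJUF' cursor=1
After op 2 (select(2,7) replace("")): buf='QGF' cursor=2
After op 3 (right): buf='QGF' cursor=3
After op 4 (insert('J')): buf='QGFJ' cursor=4
After op 5 (delete): buf='QGFJ' cursor=4
After op 6 (insert('U')): buf='QGFJU' cursor=5
After op 7 (end): buf='QGFJU' cursor=5
After op 8 (end): buf='QGFJU' cursor=5
After op 9 (select(2,3) replace("")): buf='QGJU' cursor=2
After op 10 (delete): buf='QGU' cursor=2
After op 11 (left): buf='QGU' cursor=1
After op 12 (select(0,2) replace("JLQ")): buf='JLQU' cursor=3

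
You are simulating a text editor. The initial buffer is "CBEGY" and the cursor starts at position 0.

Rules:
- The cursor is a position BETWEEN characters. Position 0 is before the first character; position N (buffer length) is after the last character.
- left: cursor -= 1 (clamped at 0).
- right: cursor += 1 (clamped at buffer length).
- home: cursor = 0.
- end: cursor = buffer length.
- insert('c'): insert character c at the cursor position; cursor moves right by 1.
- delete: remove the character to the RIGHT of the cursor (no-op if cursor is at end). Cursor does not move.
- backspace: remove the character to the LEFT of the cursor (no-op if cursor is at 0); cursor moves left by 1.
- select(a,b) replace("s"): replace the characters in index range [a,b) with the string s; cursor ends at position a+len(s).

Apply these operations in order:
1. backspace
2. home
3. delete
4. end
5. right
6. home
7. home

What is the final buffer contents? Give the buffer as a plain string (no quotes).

After op 1 (backspace): buf='CBEGY' cursor=0
After op 2 (home): buf='CBEGY' cursor=0
After op 3 (delete): buf='BEGY' cursor=0
After op 4 (end): buf='BEGY' cursor=4
After op 5 (right): buf='BEGY' cursor=4
After op 6 (home): buf='BEGY' cursor=0
After op 7 (home): buf='BEGY' cursor=0

Answer: BEGY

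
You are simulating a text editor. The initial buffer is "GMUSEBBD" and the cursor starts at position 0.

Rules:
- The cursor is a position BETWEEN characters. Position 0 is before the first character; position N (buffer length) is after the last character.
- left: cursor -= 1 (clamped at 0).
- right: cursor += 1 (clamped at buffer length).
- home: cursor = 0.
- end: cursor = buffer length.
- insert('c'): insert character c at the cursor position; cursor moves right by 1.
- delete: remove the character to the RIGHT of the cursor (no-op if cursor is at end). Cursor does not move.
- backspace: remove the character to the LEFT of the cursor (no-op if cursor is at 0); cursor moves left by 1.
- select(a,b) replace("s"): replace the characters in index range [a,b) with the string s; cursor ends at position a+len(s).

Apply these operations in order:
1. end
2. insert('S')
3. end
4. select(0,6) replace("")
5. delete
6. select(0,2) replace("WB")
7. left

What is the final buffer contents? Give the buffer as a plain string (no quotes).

Answer: WB

Derivation:
After op 1 (end): buf='GMUSEBBD' cursor=8
After op 2 (insert('S')): buf='GMUSEBBDS' cursor=9
After op 3 (end): buf='GMUSEBBDS' cursor=9
After op 4 (select(0,6) replace("")): buf='BDS' cursor=0
After op 5 (delete): buf='DS' cursor=0
After op 6 (select(0,2) replace("WB")): buf='WB' cursor=2
After op 7 (left): buf='WB' cursor=1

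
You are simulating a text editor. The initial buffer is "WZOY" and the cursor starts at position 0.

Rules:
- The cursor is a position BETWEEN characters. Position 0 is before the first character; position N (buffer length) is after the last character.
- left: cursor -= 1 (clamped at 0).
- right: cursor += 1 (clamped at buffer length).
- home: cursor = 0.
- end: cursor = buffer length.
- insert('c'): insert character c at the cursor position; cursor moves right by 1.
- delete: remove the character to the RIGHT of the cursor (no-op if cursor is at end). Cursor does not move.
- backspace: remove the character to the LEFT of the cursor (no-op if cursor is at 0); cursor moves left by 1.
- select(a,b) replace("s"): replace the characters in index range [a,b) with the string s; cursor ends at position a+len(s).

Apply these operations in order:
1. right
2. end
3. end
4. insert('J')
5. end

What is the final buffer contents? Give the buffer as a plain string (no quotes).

Answer: WZOYJ

Derivation:
After op 1 (right): buf='WZOY' cursor=1
After op 2 (end): buf='WZOY' cursor=4
After op 3 (end): buf='WZOY' cursor=4
After op 4 (insert('J')): buf='WZOYJ' cursor=5
After op 5 (end): buf='WZOYJ' cursor=5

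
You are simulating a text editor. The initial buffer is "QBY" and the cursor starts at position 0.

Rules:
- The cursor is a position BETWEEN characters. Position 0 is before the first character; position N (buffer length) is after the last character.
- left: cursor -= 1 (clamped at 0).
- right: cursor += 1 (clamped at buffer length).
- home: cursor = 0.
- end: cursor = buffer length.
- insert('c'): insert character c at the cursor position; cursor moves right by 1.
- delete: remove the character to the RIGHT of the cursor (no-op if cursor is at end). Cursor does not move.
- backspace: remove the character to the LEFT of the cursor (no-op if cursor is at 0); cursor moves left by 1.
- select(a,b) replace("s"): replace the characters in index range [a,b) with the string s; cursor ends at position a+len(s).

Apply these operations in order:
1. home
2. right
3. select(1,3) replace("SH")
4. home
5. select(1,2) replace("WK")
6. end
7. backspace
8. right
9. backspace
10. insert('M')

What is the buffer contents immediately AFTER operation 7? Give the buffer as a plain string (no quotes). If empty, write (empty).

After op 1 (home): buf='QBY' cursor=0
After op 2 (right): buf='QBY' cursor=1
After op 3 (select(1,3) replace("SH")): buf='QSH' cursor=3
After op 4 (home): buf='QSH' cursor=0
After op 5 (select(1,2) replace("WK")): buf='QWKH' cursor=3
After op 6 (end): buf='QWKH' cursor=4
After op 7 (backspace): buf='QWK' cursor=3

Answer: QWK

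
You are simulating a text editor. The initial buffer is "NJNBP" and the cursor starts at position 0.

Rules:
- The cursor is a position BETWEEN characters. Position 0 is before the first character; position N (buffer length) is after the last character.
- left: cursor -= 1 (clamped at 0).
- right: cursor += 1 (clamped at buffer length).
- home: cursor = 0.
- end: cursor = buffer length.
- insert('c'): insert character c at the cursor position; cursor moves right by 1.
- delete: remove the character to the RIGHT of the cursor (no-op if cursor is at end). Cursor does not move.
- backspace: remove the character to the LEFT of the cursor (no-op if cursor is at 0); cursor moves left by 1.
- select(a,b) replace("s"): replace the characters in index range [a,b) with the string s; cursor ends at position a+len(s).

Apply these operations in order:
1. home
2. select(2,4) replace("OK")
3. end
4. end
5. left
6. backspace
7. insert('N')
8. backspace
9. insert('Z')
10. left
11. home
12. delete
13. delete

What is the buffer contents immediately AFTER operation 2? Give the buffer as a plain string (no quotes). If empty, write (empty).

Answer: NJOKP

Derivation:
After op 1 (home): buf='NJNBP' cursor=0
After op 2 (select(2,4) replace("OK")): buf='NJOKP' cursor=4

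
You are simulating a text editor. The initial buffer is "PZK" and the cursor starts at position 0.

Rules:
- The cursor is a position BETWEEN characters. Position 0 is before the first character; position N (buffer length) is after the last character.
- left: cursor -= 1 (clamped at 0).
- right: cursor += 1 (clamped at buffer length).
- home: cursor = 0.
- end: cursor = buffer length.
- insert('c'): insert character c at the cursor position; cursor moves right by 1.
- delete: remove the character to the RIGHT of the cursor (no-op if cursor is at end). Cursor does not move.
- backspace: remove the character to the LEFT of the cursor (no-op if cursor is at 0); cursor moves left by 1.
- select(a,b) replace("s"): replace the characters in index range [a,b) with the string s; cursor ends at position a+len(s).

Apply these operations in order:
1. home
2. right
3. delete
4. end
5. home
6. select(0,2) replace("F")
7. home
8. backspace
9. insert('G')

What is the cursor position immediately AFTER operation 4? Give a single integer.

After op 1 (home): buf='PZK' cursor=0
After op 2 (right): buf='PZK' cursor=1
After op 3 (delete): buf='PK' cursor=1
After op 4 (end): buf='PK' cursor=2

Answer: 2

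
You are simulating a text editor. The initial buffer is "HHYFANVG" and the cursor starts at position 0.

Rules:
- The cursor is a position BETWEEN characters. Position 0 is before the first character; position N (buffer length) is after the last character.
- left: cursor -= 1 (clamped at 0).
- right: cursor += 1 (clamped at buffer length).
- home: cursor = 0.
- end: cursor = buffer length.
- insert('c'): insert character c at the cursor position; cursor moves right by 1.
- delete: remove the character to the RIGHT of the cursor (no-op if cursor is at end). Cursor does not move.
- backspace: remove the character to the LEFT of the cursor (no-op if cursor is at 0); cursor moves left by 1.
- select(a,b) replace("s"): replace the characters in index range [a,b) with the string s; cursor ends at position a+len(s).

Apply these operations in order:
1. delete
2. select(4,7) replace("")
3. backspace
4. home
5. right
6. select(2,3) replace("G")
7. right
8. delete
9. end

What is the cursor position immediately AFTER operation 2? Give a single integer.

After op 1 (delete): buf='HYFANVG' cursor=0
After op 2 (select(4,7) replace("")): buf='HYFA' cursor=4

Answer: 4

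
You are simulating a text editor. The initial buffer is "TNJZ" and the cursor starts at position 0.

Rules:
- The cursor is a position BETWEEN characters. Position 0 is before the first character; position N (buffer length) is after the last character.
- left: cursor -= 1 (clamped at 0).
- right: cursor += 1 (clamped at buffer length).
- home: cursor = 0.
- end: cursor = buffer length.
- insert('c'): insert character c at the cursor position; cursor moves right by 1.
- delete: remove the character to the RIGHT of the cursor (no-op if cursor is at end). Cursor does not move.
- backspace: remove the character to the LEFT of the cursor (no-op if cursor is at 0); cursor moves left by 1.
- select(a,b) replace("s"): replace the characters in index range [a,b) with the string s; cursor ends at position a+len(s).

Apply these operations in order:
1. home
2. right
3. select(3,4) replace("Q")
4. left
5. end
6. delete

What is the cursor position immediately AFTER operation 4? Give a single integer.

Answer: 3

Derivation:
After op 1 (home): buf='TNJZ' cursor=0
After op 2 (right): buf='TNJZ' cursor=1
After op 3 (select(3,4) replace("Q")): buf='TNJQ' cursor=4
After op 4 (left): buf='TNJQ' cursor=3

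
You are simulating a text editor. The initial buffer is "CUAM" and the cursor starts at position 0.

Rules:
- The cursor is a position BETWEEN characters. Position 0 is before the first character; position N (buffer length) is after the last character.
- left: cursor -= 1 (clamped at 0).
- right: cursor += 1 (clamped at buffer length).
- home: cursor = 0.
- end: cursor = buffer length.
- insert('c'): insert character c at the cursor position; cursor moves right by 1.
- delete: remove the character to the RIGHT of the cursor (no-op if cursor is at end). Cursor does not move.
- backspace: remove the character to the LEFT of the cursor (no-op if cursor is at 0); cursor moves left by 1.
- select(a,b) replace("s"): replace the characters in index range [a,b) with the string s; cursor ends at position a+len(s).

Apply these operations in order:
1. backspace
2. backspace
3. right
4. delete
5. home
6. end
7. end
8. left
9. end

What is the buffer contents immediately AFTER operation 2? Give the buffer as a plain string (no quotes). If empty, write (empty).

After op 1 (backspace): buf='CUAM' cursor=0
After op 2 (backspace): buf='CUAM' cursor=0

Answer: CUAM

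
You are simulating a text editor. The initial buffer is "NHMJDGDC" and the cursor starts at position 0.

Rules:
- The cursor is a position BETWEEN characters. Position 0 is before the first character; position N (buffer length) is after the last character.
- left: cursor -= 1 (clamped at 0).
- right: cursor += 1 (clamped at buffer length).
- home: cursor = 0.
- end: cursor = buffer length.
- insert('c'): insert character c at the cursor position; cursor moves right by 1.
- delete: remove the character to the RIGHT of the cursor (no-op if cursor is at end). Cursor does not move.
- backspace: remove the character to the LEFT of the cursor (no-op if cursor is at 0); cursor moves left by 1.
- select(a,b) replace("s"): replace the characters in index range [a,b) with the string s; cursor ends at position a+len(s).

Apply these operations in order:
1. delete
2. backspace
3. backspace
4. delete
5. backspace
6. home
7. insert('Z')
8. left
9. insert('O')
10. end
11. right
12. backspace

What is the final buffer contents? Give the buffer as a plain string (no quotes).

Answer: OZMJDGD

Derivation:
After op 1 (delete): buf='HMJDGDC' cursor=0
After op 2 (backspace): buf='HMJDGDC' cursor=0
After op 3 (backspace): buf='HMJDGDC' cursor=0
After op 4 (delete): buf='MJDGDC' cursor=0
After op 5 (backspace): buf='MJDGDC' cursor=0
After op 6 (home): buf='MJDGDC' cursor=0
After op 7 (insert('Z')): buf='ZMJDGDC' cursor=1
After op 8 (left): buf='ZMJDGDC' cursor=0
After op 9 (insert('O')): buf='OZMJDGDC' cursor=1
After op 10 (end): buf='OZMJDGDC' cursor=8
After op 11 (right): buf='OZMJDGDC' cursor=8
After op 12 (backspace): buf='OZMJDGD' cursor=7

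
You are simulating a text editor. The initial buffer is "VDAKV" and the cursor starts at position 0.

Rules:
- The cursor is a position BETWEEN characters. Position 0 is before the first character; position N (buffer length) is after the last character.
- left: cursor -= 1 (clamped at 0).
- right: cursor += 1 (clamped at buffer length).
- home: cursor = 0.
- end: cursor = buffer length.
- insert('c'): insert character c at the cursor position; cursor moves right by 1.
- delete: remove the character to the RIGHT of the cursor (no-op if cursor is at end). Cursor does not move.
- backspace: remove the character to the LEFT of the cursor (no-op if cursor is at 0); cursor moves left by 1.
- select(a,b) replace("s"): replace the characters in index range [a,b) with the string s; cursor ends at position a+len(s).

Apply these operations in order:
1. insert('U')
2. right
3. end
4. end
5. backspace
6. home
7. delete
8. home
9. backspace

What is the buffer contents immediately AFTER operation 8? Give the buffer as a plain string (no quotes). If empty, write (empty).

After op 1 (insert('U')): buf='UVDAKV' cursor=1
After op 2 (right): buf='UVDAKV' cursor=2
After op 3 (end): buf='UVDAKV' cursor=6
After op 4 (end): buf='UVDAKV' cursor=6
After op 5 (backspace): buf='UVDAK' cursor=5
After op 6 (home): buf='UVDAK' cursor=0
After op 7 (delete): buf='VDAK' cursor=0
After op 8 (home): buf='VDAK' cursor=0

Answer: VDAK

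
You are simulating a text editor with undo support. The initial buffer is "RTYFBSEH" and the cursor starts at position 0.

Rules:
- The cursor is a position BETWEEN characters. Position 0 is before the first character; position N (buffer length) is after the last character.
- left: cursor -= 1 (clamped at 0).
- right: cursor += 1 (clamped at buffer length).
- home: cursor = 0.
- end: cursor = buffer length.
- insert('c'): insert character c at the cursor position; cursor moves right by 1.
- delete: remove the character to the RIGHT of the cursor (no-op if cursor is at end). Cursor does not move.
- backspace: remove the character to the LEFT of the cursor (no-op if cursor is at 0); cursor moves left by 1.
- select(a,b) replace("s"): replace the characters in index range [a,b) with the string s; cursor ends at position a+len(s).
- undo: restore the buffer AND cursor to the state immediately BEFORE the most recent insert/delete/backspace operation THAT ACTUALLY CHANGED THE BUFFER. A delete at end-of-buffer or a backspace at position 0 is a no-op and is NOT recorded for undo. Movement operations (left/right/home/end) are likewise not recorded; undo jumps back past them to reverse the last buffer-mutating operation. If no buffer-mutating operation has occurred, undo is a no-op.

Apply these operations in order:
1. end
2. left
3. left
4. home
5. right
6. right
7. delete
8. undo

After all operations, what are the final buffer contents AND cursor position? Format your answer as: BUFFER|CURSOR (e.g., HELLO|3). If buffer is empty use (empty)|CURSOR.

After op 1 (end): buf='RTYFBSEH' cursor=8
After op 2 (left): buf='RTYFBSEH' cursor=7
After op 3 (left): buf='RTYFBSEH' cursor=6
After op 4 (home): buf='RTYFBSEH' cursor=0
After op 5 (right): buf='RTYFBSEH' cursor=1
After op 6 (right): buf='RTYFBSEH' cursor=2
After op 7 (delete): buf='RTFBSEH' cursor=2
After op 8 (undo): buf='RTYFBSEH' cursor=2

Answer: RTYFBSEH|2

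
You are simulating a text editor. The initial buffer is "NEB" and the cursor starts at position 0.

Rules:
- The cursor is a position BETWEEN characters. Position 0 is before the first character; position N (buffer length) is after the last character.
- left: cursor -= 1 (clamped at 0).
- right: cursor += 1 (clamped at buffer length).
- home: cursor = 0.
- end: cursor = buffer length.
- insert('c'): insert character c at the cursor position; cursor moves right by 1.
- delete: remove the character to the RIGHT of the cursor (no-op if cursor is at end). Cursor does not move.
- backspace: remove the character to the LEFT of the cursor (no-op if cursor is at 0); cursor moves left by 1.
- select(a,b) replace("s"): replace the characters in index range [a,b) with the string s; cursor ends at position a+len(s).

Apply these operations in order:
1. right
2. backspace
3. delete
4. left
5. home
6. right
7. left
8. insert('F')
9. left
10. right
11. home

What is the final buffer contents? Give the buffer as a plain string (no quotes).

Answer: FB

Derivation:
After op 1 (right): buf='NEB' cursor=1
After op 2 (backspace): buf='EB' cursor=0
After op 3 (delete): buf='B' cursor=0
After op 4 (left): buf='B' cursor=0
After op 5 (home): buf='B' cursor=0
After op 6 (right): buf='B' cursor=1
After op 7 (left): buf='B' cursor=0
After op 8 (insert('F')): buf='FB' cursor=1
After op 9 (left): buf='FB' cursor=0
After op 10 (right): buf='FB' cursor=1
After op 11 (home): buf='FB' cursor=0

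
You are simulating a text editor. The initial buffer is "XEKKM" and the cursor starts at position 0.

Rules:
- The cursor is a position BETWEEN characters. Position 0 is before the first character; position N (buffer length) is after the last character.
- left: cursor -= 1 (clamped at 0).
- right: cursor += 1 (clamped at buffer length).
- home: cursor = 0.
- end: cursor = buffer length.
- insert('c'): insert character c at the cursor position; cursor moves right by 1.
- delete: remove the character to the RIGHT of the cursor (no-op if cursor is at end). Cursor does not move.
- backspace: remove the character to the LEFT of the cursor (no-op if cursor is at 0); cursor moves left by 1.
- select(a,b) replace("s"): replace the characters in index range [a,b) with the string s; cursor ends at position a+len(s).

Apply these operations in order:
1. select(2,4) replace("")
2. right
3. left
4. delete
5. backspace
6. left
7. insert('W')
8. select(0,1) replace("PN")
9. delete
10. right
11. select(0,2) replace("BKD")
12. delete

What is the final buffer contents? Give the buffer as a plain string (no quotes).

After op 1 (select(2,4) replace("")): buf='XEM' cursor=2
After op 2 (right): buf='XEM' cursor=3
After op 3 (left): buf='XEM' cursor=2
After op 4 (delete): buf='XE' cursor=2
After op 5 (backspace): buf='X' cursor=1
After op 6 (left): buf='X' cursor=0
After op 7 (insert('W')): buf='WX' cursor=1
After op 8 (select(0,1) replace("PN")): buf='PNX' cursor=2
After op 9 (delete): buf='PN' cursor=2
After op 10 (right): buf='PN' cursor=2
After op 11 (select(0,2) replace("BKD")): buf='BKD' cursor=3
After op 12 (delete): buf='BKD' cursor=3

Answer: BKD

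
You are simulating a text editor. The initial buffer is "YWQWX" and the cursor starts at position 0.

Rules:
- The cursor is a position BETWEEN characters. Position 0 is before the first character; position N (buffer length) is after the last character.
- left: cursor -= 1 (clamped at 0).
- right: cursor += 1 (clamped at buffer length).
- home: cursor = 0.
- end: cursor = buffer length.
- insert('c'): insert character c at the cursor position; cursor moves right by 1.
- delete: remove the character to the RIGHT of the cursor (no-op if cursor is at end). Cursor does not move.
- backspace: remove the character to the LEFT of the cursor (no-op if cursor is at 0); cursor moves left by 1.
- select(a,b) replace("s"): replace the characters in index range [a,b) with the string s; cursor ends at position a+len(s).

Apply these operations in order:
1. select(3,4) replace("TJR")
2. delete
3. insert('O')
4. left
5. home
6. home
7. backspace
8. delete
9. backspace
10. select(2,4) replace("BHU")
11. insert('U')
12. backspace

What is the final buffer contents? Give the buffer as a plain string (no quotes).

After op 1 (select(3,4) replace("TJR")): buf='YWQTJRX' cursor=6
After op 2 (delete): buf='YWQTJR' cursor=6
After op 3 (insert('O')): buf='YWQTJRO' cursor=7
After op 4 (left): buf='YWQTJRO' cursor=6
After op 5 (home): buf='YWQTJRO' cursor=0
After op 6 (home): buf='YWQTJRO' cursor=0
After op 7 (backspace): buf='YWQTJRO' cursor=0
After op 8 (delete): buf='WQTJRO' cursor=0
After op 9 (backspace): buf='WQTJRO' cursor=0
After op 10 (select(2,4) replace("BHU")): buf='WQBHURO' cursor=5
After op 11 (insert('U')): buf='WQBHUURO' cursor=6
After op 12 (backspace): buf='WQBHURO' cursor=5

Answer: WQBHURO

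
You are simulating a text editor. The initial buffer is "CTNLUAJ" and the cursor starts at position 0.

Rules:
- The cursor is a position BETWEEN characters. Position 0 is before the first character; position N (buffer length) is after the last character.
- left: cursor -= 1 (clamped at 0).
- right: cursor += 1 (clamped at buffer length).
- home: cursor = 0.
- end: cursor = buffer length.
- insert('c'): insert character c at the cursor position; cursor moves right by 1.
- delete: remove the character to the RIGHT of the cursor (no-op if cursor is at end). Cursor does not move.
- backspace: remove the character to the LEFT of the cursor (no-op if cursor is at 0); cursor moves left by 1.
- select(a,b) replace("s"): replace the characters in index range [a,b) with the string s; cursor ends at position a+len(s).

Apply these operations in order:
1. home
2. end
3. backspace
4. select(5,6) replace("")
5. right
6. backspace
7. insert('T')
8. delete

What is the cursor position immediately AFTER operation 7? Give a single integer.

After op 1 (home): buf='CTNLUAJ' cursor=0
After op 2 (end): buf='CTNLUAJ' cursor=7
After op 3 (backspace): buf='CTNLUA' cursor=6
After op 4 (select(5,6) replace("")): buf='CTNLU' cursor=5
After op 5 (right): buf='CTNLU' cursor=5
After op 6 (backspace): buf='CTNL' cursor=4
After op 7 (insert('T')): buf='CTNLT' cursor=5

Answer: 5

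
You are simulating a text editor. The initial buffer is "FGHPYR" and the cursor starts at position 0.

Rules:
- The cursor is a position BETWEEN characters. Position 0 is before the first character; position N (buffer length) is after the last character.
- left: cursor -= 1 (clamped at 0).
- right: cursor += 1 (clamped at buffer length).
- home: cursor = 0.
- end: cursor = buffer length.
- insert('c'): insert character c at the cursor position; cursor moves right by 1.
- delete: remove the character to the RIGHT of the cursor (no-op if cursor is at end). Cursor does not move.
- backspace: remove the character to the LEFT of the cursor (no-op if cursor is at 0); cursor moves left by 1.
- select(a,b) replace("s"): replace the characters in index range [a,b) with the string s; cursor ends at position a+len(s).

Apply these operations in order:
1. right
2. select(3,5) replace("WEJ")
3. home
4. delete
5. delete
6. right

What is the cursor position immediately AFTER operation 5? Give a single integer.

After op 1 (right): buf='FGHPYR' cursor=1
After op 2 (select(3,5) replace("WEJ")): buf='FGHWEJR' cursor=6
After op 3 (home): buf='FGHWEJR' cursor=0
After op 4 (delete): buf='GHWEJR' cursor=0
After op 5 (delete): buf='HWEJR' cursor=0

Answer: 0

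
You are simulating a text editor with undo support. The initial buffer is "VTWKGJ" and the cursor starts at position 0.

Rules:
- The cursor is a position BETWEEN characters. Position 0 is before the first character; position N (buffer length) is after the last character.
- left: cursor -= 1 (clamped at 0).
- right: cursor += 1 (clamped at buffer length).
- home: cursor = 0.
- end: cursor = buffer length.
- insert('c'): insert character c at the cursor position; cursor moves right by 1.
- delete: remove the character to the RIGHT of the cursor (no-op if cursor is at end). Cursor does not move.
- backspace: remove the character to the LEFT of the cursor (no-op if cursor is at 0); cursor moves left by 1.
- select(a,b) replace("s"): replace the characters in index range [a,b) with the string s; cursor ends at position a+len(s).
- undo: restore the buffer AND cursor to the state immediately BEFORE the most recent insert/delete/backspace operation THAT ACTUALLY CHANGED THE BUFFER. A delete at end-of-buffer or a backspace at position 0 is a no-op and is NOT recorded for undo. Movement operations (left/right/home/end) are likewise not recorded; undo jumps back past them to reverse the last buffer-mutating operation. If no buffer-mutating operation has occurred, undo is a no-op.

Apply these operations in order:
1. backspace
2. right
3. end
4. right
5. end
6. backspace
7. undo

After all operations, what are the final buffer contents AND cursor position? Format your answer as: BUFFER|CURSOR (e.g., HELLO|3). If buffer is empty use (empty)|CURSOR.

Answer: VTWKGJ|6

Derivation:
After op 1 (backspace): buf='VTWKGJ' cursor=0
After op 2 (right): buf='VTWKGJ' cursor=1
After op 3 (end): buf='VTWKGJ' cursor=6
After op 4 (right): buf='VTWKGJ' cursor=6
After op 5 (end): buf='VTWKGJ' cursor=6
After op 6 (backspace): buf='VTWKG' cursor=5
After op 7 (undo): buf='VTWKGJ' cursor=6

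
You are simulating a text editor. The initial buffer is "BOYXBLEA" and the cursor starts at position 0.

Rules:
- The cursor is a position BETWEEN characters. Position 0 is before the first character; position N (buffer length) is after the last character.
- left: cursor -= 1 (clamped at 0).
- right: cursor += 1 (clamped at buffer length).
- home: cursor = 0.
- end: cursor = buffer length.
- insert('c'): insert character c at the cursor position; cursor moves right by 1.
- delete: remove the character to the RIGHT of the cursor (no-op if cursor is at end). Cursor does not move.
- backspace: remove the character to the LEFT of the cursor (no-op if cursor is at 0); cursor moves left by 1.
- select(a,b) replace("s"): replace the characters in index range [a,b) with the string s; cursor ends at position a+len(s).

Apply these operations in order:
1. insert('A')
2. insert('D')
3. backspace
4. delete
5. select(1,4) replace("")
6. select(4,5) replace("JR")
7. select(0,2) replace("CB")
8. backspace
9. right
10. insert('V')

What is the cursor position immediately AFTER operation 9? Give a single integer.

Answer: 2

Derivation:
After op 1 (insert('A')): buf='ABOYXBLEA' cursor=1
After op 2 (insert('D')): buf='ADBOYXBLEA' cursor=2
After op 3 (backspace): buf='ABOYXBLEA' cursor=1
After op 4 (delete): buf='AOYXBLEA' cursor=1
After op 5 (select(1,4) replace("")): buf='ABLEA' cursor=1
After op 6 (select(4,5) replace("JR")): buf='ABLEJR' cursor=6
After op 7 (select(0,2) replace("CB")): buf='CBLEJR' cursor=2
After op 8 (backspace): buf='CLEJR' cursor=1
After op 9 (right): buf='CLEJR' cursor=2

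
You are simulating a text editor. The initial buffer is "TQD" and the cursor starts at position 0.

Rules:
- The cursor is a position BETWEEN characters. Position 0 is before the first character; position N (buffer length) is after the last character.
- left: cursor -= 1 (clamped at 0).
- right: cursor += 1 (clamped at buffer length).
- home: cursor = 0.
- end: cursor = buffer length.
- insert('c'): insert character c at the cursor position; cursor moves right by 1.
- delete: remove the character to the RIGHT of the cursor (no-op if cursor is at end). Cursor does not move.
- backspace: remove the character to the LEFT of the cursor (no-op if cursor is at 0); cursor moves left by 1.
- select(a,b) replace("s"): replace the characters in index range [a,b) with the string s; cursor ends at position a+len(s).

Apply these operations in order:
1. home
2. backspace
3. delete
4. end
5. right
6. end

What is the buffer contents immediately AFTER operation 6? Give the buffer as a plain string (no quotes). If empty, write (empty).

Answer: QD

Derivation:
After op 1 (home): buf='TQD' cursor=0
After op 2 (backspace): buf='TQD' cursor=0
After op 3 (delete): buf='QD' cursor=0
After op 4 (end): buf='QD' cursor=2
After op 5 (right): buf='QD' cursor=2
After op 6 (end): buf='QD' cursor=2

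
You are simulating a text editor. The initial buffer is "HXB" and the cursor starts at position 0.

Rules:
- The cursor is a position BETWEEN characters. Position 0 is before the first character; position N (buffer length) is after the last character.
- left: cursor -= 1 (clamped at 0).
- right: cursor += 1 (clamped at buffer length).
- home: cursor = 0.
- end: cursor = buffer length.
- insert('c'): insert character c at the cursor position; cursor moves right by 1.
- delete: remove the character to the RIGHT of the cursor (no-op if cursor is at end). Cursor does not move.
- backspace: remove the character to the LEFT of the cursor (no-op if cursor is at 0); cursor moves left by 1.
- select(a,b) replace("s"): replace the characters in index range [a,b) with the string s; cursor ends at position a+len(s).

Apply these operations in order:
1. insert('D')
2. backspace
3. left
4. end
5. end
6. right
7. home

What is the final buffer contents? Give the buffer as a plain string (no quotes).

Answer: HXB

Derivation:
After op 1 (insert('D')): buf='DHXB' cursor=1
After op 2 (backspace): buf='HXB' cursor=0
After op 3 (left): buf='HXB' cursor=0
After op 4 (end): buf='HXB' cursor=3
After op 5 (end): buf='HXB' cursor=3
After op 6 (right): buf='HXB' cursor=3
After op 7 (home): buf='HXB' cursor=0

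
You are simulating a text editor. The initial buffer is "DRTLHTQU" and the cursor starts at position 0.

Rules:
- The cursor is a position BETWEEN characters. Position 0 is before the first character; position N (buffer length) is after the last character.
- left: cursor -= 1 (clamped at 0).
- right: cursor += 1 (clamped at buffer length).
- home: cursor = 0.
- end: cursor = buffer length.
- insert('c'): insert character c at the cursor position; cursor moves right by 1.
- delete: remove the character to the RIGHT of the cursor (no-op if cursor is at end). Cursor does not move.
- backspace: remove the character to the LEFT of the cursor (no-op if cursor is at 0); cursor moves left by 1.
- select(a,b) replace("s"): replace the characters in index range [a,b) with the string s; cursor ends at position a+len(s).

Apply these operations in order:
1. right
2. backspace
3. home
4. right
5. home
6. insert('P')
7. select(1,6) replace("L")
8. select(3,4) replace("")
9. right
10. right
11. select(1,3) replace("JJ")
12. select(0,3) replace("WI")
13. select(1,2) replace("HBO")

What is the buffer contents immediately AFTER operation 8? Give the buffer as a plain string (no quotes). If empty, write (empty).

Answer: PLQ

Derivation:
After op 1 (right): buf='DRTLHTQU' cursor=1
After op 2 (backspace): buf='RTLHTQU' cursor=0
After op 3 (home): buf='RTLHTQU' cursor=0
After op 4 (right): buf='RTLHTQU' cursor=1
After op 5 (home): buf='RTLHTQU' cursor=0
After op 6 (insert('P')): buf='PRTLHTQU' cursor=1
After op 7 (select(1,6) replace("L")): buf='PLQU' cursor=2
After op 8 (select(3,4) replace("")): buf='PLQ' cursor=3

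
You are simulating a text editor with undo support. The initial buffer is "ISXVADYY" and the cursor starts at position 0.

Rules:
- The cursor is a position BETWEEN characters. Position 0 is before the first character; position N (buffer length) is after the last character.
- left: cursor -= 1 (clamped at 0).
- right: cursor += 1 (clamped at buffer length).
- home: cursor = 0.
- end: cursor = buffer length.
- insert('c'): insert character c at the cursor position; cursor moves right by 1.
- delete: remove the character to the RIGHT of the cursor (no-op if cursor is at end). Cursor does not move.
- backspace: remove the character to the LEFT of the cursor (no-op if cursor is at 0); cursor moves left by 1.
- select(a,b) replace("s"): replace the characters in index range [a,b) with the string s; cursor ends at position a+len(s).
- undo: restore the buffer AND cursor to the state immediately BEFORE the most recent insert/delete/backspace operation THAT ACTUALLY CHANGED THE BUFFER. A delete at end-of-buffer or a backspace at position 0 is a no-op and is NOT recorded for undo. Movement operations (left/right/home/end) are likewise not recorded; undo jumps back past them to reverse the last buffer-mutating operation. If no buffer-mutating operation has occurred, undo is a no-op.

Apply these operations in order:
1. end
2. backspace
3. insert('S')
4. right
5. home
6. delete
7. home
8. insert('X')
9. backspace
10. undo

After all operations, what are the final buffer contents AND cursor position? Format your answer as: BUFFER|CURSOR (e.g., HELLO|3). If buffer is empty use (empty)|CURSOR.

Answer: XSXVADYS|1

Derivation:
After op 1 (end): buf='ISXVADYY' cursor=8
After op 2 (backspace): buf='ISXVADY' cursor=7
After op 3 (insert('S')): buf='ISXVADYS' cursor=8
After op 4 (right): buf='ISXVADYS' cursor=8
After op 5 (home): buf='ISXVADYS' cursor=0
After op 6 (delete): buf='SXVADYS' cursor=0
After op 7 (home): buf='SXVADYS' cursor=0
After op 8 (insert('X')): buf='XSXVADYS' cursor=1
After op 9 (backspace): buf='SXVADYS' cursor=0
After op 10 (undo): buf='XSXVADYS' cursor=1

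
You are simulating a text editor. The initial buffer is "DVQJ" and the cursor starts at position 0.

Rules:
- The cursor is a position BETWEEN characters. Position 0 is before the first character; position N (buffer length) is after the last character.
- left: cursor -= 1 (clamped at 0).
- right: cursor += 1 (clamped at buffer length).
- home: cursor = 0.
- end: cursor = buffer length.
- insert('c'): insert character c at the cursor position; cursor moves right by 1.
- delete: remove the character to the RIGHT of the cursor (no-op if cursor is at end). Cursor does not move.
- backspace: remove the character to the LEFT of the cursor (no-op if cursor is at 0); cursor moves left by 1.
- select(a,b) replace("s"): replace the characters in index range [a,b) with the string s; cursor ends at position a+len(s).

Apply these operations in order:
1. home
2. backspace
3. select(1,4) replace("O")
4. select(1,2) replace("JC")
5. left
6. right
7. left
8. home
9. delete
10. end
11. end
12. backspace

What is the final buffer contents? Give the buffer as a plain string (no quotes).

Answer: J

Derivation:
After op 1 (home): buf='DVQJ' cursor=0
After op 2 (backspace): buf='DVQJ' cursor=0
After op 3 (select(1,4) replace("O")): buf='DO' cursor=2
After op 4 (select(1,2) replace("JC")): buf='DJC' cursor=3
After op 5 (left): buf='DJC' cursor=2
After op 6 (right): buf='DJC' cursor=3
After op 7 (left): buf='DJC' cursor=2
After op 8 (home): buf='DJC' cursor=0
After op 9 (delete): buf='JC' cursor=0
After op 10 (end): buf='JC' cursor=2
After op 11 (end): buf='JC' cursor=2
After op 12 (backspace): buf='J' cursor=1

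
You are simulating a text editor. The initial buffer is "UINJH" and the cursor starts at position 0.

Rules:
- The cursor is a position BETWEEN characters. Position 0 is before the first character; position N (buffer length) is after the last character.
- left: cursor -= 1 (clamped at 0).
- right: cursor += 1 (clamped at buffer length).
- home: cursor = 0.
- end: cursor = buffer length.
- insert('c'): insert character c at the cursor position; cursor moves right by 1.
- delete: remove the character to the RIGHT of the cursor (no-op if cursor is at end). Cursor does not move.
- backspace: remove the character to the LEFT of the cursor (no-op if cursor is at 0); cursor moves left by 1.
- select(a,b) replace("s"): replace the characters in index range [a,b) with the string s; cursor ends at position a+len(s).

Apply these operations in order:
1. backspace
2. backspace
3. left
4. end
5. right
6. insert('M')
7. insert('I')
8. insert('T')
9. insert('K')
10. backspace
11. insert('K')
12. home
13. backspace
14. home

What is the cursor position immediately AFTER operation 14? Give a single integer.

Answer: 0

Derivation:
After op 1 (backspace): buf='UINJH' cursor=0
After op 2 (backspace): buf='UINJH' cursor=0
After op 3 (left): buf='UINJH' cursor=0
After op 4 (end): buf='UINJH' cursor=5
After op 5 (right): buf='UINJH' cursor=5
After op 6 (insert('M')): buf='UINJHM' cursor=6
After op 7 (insert('I')): buf='UINJHMI' cursor=7
After op 8 (insert('T')): buf='UINJHMIT' cursor=8
After op 9 (insert('K')): buf='UINJHMITK' cursor=9
After op 10 (backspace): buf='UINJHMIT' cursor=8
After op 11 (insert('K')): buf='UINJHMITK' cursor=9
After op 12 (home): buf='UINJHMITK' cursor=0
After op 13 (backspace): buf='UINJHMITK' cursor=0
After op 14 (home): buf='UINJHMITK' cursor=0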